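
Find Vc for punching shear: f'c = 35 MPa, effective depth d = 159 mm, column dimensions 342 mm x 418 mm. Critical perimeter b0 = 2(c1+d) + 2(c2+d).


b0 = 2*(342 + 159) + 2*(418 + 159) = 2156 mm
Vc = 0.33 * sqrt(35) * 2156 * 159 / 1000
= 669.26 kN

669.26


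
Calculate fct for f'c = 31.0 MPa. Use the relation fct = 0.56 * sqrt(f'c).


fct = 0.56 * sqrt(31.0)
= 0.56 * 5.568
= 3.118 MPa

3.118


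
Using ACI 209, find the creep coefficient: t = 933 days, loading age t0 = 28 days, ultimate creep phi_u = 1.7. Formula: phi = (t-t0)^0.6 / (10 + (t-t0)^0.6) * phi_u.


dt = 933 - 28 = 905
phi = 905^0.6 / (10 + 905^0.6) * 1.7
= 1.455

1.455


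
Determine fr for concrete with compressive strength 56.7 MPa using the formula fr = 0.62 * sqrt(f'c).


fr = 0.62 * sqrt(56.7)
= 4.669 MPa

4.669


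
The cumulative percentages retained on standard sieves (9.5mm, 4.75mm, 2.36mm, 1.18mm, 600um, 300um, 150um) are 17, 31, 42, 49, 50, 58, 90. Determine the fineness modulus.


FM = sum(cumulative % retained) / 100
= 337 / 100
= 3.37

3.37


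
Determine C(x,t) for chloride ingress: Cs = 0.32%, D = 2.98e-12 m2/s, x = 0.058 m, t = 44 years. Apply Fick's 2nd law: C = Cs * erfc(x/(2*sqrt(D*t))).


t_seconds = 44 * 365.25 * 24 * 3600 = 1388534400.0 s
arg = 0.058 / (2 * sqrt(2.98e-12 * 1388534400.0))
= 0.4508
erfc(0.4508) = 0.5238
C = 0.32 * 0.5238 = 0.1676%

0.1676


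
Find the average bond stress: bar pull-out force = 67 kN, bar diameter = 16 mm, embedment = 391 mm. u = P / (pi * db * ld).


u = P / (pi * db * ld)
= 67 * 1000 / (pi * 16 * 391)
= 3.409 MPa

3.409


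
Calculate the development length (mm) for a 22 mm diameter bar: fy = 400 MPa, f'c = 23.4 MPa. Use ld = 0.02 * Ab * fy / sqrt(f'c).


Ab = pi * 22^2 / 4 = 380.133 mm2
ld = 0.02 * 380.133 * 400 / sqrt(23.4)
= 628.7 mm

628.7


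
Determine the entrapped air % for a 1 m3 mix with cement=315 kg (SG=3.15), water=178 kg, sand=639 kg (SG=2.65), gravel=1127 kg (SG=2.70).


Vol cement = 315 / (3.15 * 1000) = 0.1 m3
Vol water = 178 / 1000 = 0.178 m3
Vol sand = 639 / (2.65 * 1000) = 0.241132 m3
Vol gravel = 1127 / (2.70 * 1000) = 0.417407 m3
Total solid + water volume = 0.936539 m3
Air = (1 - 0.936539) * 100 = 6.35%

6.35


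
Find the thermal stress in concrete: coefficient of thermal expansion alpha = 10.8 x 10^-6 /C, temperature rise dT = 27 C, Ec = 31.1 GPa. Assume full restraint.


sigma = alpha * dT * Ec
= 10.8e-6 * 27 * 31.1 * 1000
= 9.069 MPa

9.069


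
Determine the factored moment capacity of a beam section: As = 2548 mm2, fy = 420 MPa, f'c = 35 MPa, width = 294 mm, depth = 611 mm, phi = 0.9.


a = As * fy / (0.85 * f'c * b)
= 2548 * 420 / (0.85 * 35 * 294)
= 122.3529 mm
Mn = As * fy * (d - a/2) / 10^6
= 588.3991 kN-m
phi*Mn = 0.9 * 588.3991 = 529.56 kN-m

529.56


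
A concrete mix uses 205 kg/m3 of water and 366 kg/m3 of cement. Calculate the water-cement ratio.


w/c = water / cement
w/c = 205 / 366 = 0.56

0.56


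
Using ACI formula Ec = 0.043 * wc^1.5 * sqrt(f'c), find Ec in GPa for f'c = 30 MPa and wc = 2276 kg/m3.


Ec = 0.043 * 2276^1.5 * sqrt(30) / 1000
= 25.57 GPa

25.57


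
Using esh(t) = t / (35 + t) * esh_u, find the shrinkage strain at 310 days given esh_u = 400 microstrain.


esh(310) = 310 / (35 + 310) * 400
= 310 / 345 * 400
= 359.4 microstrain

359.4


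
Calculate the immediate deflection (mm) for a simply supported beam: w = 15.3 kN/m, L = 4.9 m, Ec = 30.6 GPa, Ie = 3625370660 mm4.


Convert: L = 4.9 m = 4900 mm, Ec = 30.6 GPa = 30600 MPa
delta = 5 * 15.3 * 4900^4 / (384 * 30600 * 3625370660)
= 1.04 mm

1.04


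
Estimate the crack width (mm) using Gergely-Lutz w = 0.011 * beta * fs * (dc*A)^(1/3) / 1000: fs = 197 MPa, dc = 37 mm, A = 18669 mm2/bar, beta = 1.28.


w = 0.011 * beta * fs * (dc * A)^(1/3) / 1000
= 0.011 * 1.28 * 197 * (37 * 18669)^(1/3) / 1000
= 0.245 mm

0.245


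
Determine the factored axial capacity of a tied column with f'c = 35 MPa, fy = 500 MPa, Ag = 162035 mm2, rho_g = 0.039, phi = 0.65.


Ast = rho * Ag = 0.039 * 162035 = 6319.365 mm2
phi*Pn = 0.65 * 0.80 * (0.85 * 35 * (162035 - 6319.365) + 500 * 6319.365) / 1000
= 4051.96 kN

4051.96


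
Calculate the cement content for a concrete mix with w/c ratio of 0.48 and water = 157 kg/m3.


Cement = water / (w/c)
= 157 / 0.48
= 327.1 kg/m3

327.1


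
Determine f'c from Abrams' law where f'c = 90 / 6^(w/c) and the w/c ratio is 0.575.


f'c = 90 / 6^0.575
= 90 / 2.802
= 32.12 MPa

32.12


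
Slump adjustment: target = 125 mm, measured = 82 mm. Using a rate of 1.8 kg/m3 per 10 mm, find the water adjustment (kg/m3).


Difference = 125 - 82 = 43 mm
Water adjustment = 43 * 1.8 / 10 = 7.7 kg/m3

7.7


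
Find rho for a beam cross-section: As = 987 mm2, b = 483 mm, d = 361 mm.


rho = As / (b * d)
= 987 / (483 * 361)
= 0.0057

0.0057


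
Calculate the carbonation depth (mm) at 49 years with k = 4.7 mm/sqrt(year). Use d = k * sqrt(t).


depth = k * sqrt(t)
= 4.7 * sqrt(49)
= 32.9 mm

32.9


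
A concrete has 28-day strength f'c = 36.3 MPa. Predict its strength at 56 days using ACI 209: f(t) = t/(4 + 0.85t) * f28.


f(56) = 56 / (4 + 0.85 * 56) * 36.3
= 56 / 51.6 * 36.3
= 39.4 MPa

39.4


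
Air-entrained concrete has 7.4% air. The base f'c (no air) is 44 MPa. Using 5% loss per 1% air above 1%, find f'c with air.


Strength loss = (7.4 - 1) * 5 = 32.0%
f'c = 44 * (1 - 32.0/100)
= 29.92 MPa

29.92


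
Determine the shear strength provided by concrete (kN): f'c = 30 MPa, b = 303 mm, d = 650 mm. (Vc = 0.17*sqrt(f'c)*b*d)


Vc = 0.17 * sqrt(30) * 303 * 650 / 1000
= 183.39 kN

183.39


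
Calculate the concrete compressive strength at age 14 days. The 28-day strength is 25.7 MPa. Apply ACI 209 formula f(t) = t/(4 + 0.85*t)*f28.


f(14) = 14 / (4 + 0.85 * 14) * 25.7
= 14 / 15.9 * 25.7
= 22.63 MPa

22.63


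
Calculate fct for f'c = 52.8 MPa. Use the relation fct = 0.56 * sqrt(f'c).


fct = 0.56 * sqrt(52.8)
= 0.56 * 7.266
= 4.069 MPa

4.069


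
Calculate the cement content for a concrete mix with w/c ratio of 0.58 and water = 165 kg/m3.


Cement = water / (w/c)
= 165 / 0.58
= 284.5 kg/m3

284.5


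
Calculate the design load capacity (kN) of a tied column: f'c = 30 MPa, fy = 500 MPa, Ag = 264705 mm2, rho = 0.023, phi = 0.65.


Ast = rho * Ag = 0.023 * 264705 = 6088.215 mm2
phi*Pn = 0.65 * 0.80 * (0.85 * 30 * (264705 - 6088.215) + 500 * 6088.215) / 1000
= 5012.19 kN

5012.19


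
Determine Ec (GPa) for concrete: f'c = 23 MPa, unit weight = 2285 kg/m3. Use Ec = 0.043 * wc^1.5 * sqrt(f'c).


Ec = 0.043 * 2285^1.5 * sqrt(23) / 1000
= 22.52 GPa

22.52


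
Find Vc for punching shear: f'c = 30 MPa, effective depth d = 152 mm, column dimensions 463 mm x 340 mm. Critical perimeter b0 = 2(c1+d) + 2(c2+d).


b0 = 2*(463 + 152) + 2*(340 + 152) = 2214 mm
Vc = 0.33 * sqrt(30) * 2214 * 152 / 1000
= 608.27 kN

608.27


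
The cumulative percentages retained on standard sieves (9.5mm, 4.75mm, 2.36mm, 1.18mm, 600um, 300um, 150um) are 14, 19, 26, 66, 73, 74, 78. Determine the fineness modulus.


FM = sum(cumulative % retained) / 100
= 350 / 100
= 3.5

3.5


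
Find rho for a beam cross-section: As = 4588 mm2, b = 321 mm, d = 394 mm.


rho = As / (b * d)
= 4588 / (321 * 394)
= 0.0363

0.0363


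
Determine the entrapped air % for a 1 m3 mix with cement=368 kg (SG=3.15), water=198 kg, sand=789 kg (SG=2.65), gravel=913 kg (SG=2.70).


Vol cement = 368 / (3.15 * 1000) = 0.116825 m3
Vol water = 198 / 1000 = 0.198 m3
Vol sand = 789 / (2.65 * 1000) = 0.297736 m3
Vol gravel = 913 / (2.70 * 1000) = 0.338148 m3
Total solid + water volume = 0.950709 m3
Air = (1 - 0.950709) * 100 = 4.93%

4.93


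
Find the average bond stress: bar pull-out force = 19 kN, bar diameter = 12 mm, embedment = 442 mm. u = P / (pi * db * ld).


u = P / (pi * db * ld)
= 19 * 1000 / (pi * 12 * 442)
= 1.14 MPa

1.14


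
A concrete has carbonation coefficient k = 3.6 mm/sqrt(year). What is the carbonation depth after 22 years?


depth = k * sqrt(t)
= 3.6 * sqrt(22)
= 16.89 mm

16.89


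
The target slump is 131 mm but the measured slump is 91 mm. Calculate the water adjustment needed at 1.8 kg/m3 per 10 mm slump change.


Difference = 131 - 91 = 40 mm
Water adjustment = 40 * 1.8 / 10 = 7.2 kg/m3

7.2


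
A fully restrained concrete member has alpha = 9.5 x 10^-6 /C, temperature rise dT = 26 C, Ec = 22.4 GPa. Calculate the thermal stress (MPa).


sigma = alpha * dT * Ec
= 9.5e-6 * 26 * 22.4 * 1000
= 5.533 MPa

5.533


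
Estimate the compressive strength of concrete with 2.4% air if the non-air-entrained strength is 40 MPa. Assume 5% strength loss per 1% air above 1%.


Strength loss = (2.4 - 1) * 5 = 7.0%
f'c = 40 * (1 - 7.0/100)
= 37.2 MPa

37.2


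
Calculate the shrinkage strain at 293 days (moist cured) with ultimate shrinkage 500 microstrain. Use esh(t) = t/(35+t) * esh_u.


esh(293) = 293 / (35 + 293) * 500
= 293 / 328 * 500
= 446.6 microstrain

446.6


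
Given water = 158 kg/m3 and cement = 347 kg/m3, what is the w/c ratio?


w/c = water / cement
w/c = 158 / 347 = 0.455

0.455


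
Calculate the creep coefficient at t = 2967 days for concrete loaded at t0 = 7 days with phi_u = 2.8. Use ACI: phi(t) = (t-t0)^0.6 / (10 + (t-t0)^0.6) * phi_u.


dt = 2967 - 7 = 2960
phi = 2960^0.6 / (10 + 2960^0.6) * 2.8
= 2.586

2.586


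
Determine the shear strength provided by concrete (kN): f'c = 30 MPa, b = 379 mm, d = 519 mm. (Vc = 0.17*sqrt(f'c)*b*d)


Vc = 0.17 * sqrt(30) * 379 * 519 / 1000
= 183.15 kN

183.15


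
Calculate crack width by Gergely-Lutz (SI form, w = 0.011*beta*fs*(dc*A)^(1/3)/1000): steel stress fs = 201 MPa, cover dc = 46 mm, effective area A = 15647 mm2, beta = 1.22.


w = 0.011 * beta * fs * (dc * A)^(1/3) / 1000
= 0.011 * 1.22 * 201 * (46 * 15647)^(1/3) / 1000
= 0.242 mm

0.242


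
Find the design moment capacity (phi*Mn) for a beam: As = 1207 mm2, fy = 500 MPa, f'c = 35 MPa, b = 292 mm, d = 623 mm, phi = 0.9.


a = As * fy / (0.85 * f'c * b)
= 1207 * 500 / (0.85 * 35 * 292)
= 69.4716 mm
Mn = As * fy * (d - a/2) / 10^6
= 355.0174 kN-m
phi*Mn = 0.9 * 355.0174 = 319.52 kN-m

319.52


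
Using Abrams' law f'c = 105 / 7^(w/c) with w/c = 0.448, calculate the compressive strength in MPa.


f'c = 105 / 7^0.448
= 105 / 2.391
= 43.91 MPa

43.91


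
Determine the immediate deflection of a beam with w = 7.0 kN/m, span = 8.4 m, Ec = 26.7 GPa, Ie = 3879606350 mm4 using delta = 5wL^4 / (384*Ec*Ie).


Convert: L = 8.4 m = 8400 mm, Ec = 26.7 GPa = 26700 MPa
delta = 5 * 7.0 * 8400^4 / (384 * 26700 * 3879606350)
= 4.38 mm

4.38


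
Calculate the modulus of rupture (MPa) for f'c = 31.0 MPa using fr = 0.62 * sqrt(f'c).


fr = 0.62 * sqrt(31.0)
= 3.452 MPa

3.452


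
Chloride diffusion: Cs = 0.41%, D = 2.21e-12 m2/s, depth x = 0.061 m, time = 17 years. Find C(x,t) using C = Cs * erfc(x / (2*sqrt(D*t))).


t_seconds = 17 * 365.25 * 24 * 3600 = 536479200.0 s
arg = 0.061 / (2 * sqrt(2.21e-12 * 536479200.0))
= 0.8858
erfc(0.8858) = 0.2103
C = 0.41 * 0.2103 = 0.0862%

0.0862


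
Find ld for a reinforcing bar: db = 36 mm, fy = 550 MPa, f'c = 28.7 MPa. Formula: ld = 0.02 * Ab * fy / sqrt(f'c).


Ab = pi * 36^2 / 4 = 1017.876 mm2
ld = 0.02 * 1017.876 * 550 / sqrt(28.7)
= 2090.0 mm

2090.0


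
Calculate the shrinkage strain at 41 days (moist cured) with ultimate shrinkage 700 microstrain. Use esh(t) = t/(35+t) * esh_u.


esh(41) = 41 / (35 + 41) * 700
= 41 / 76 * 700
= 377.6 microstrain

377.6


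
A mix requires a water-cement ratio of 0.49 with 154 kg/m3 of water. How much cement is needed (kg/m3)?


Cement = water / (w/c)
= 154 / 0.49
= 314.3 kg/m3

314.3


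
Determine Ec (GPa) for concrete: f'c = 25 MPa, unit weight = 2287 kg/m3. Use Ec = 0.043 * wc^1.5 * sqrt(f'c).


Ec = 0.043 * 2287^1.5 * sqrt(25) / 1000
= 23.51 GPa

23.51


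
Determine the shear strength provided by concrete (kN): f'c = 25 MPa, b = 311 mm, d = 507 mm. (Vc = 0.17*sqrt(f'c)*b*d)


Vc = 0.17 * sqrt(25) * 311 * 507 / 1000
= 134.03 kN

134.03


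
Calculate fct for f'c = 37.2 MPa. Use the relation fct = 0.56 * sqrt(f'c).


fct = 0.56 * sqrt(37.2)
= 0.56 * 6.099
= 3.416 MPa

3.416


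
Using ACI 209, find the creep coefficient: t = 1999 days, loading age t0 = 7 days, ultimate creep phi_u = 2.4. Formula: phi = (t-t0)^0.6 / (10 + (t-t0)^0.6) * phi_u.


dt = 1999 - 7 = 1992
phi = 1992^0.6 / (10 + 1992^0.6) * 2.4
= 2.172

2.172


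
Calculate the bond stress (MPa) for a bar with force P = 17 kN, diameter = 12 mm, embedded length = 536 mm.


u = P / (pi * db * ld)
= 17 * 1000 / (pi * 12 * 536)
= 0.841 MPa

0.841


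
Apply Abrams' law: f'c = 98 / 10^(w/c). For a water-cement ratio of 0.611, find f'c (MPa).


f'c = 98 / 10^0.611
= 98 / 4.083
= 24.0 MPa

24.0


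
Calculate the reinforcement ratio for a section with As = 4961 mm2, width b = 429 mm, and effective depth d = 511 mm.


rho = As / (b * d)
= 4961 / (429 * 511)
= 0.0226

0.0226


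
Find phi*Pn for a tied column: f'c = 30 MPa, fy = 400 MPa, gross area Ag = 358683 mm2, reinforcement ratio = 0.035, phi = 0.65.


Ast = rho * Ag = 0.035 * 358683 = 12553.905 mm2
phi*Pn = 0.65 * 0.80 * (0.85 * 30 * (358683 - 12553.905) + 400 * 12553.905) / 1000
= 7200.88 kN

7200.88


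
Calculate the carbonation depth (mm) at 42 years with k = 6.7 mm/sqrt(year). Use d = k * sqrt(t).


depth = k * sqrt(t)
= 6.7 * sqrt(42)
= 43.42 mm

43.42


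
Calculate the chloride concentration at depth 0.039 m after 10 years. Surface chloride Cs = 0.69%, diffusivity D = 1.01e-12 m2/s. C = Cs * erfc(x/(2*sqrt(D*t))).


t_seconds = 10 * 365.25 * 24 * 3600 = 315576000.0 s
arg = 0.039 / (2 * sqrt(1.01e-12 * 315576000.0))
= 1.0922
erfc(1.0922) = 0.1224
C = 0.69 * 0.1224 = 0.0845%

0.0845


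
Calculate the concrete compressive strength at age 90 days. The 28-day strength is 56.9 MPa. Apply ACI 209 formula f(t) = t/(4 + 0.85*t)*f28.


f(90) = 90 / (4 + 0.85 * 90) * 56.9
= 90 / 80.5 * 56.9
= 63.61 MPa

63.61


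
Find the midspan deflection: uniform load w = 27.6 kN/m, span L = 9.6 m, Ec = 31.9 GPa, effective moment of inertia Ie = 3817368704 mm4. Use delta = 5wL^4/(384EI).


Convert: L = 9.6 m = 9600 mm, Ec = 31.9 GPa = 31900 MPa
delta = 5 * 27.6 * 9600^4 / (384 * 31900 * 3817368704)
= 25.07 mm

25.07


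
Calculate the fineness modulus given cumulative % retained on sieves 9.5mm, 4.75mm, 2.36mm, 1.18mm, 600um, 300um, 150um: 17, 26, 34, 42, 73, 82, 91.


FM = sum(cumulative % retained) / 100
= 365 / 100
= 3.65

3.65


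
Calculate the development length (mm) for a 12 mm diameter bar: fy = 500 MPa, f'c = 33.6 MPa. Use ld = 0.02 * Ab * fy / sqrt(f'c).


Ab = pi * 12^2 / 4 = 113.097 mm2
ld = 0.02 * 113.097 * 500 / sqrt(33.6)
= 195.1 mm

195.1


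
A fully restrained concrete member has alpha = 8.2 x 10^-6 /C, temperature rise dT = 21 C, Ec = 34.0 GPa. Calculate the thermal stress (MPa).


sigma = alpha * dT * Ec
= 8.2e-6 * 21 * 34.0 * 1000
= 5.855 MPa

5.855


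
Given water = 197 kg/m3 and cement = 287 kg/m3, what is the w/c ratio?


w/c = water / cement
w/c = 197 / 287 = 0.686

0.686


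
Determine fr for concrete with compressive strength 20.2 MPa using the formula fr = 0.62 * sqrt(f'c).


fr = 0.62 * sqrt(20.2)
= 2.787 MPa

2.787


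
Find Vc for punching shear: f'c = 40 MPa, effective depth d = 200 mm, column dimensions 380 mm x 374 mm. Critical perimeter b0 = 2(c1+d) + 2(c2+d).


b0 = 2*(380 + 200) + 2*(374 + 200) = 2308 mm
Vc = 0.33 * sqrt(40) * 2308 * 200 / 1000
= 963.41 kN

963.41


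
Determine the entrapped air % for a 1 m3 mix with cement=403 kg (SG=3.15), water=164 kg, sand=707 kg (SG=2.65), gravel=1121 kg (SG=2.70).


Vol cement = 403 / (3.15 * 1000) = 0.127937 m3
Vol water = 164 / 1000 = 0.164 m3
Vol sand = 707 / (2.65 * 1000) = 0.266792 m3
Vol gravel = 1121 / (2.70 * 1000) = 0.415185 m3
Total solid + water volume = 0.973914 m3
Air = (1 - 0.973914) * 100 = 2.61%

2.61


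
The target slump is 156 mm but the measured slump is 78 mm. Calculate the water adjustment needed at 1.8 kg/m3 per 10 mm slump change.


Difference = 156 - 78 = 78 mm
Water adjustment = 78 * 1.8 / 10 = 14.0 kg/m3

14.0


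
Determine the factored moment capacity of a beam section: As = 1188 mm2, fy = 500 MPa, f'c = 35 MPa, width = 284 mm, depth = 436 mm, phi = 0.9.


a = As * fy / (0.85 * f'c * b)
= 1188 * 500 / (0.85 * 35 * 284)
= 70.3042 mm
Mn = As * fy * (d - a/2) / 10^6
= 238.1037 kN-m
phi*Mn = 0.9 * 238.1037 = 214.29 kN-m

214.29


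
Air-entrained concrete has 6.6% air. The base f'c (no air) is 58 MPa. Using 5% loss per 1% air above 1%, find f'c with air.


Strength loss = (6.6 - 1) * 5 = 28.0%
f'c = 58 * (1 - 28.0/100)
= 41.76 MPa

41.76


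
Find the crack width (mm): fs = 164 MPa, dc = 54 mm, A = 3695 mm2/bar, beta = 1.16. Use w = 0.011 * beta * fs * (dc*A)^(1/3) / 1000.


w = 0.011 * beta * fs * (dc * A)^(1/3) / 1000
= 0.011 * 1.16 * 164 * (54 * 3695)^(1/3) / 1000
= 0.122 mm

0.122


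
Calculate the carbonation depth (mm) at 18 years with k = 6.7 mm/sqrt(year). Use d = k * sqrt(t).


depth = k * sqrt(t)
= 6.7 * sqrt(18)
= 28.43 mm

28.43


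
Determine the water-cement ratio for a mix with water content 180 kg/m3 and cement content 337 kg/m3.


w/c = water / cement
w/c = 180 / 337 = 0.534

0.534


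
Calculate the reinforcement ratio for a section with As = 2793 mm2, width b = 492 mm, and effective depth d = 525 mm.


rho = As / (b * d)
= 2793 / (492 * 525)
= 0.0108

0.0108


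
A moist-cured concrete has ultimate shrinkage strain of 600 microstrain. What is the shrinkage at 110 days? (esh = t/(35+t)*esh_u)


esh(110) = 110 / (35 + 110) * 600
= 110 / 145 * 600
= 455.2 microstrain

455.2


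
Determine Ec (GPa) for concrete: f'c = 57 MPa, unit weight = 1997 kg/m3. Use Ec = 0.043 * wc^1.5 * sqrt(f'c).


Ec = 0.043 * 1997^1.5 * sqrt(57) / 1000
= 28.97 GPa

28.97


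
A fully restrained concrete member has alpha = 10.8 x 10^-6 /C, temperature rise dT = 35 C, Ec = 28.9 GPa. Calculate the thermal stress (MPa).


sigma = alpha * dT * Ec
= 10.8e-6 * 35 * 28.9 * 1000
= 10.924 MPa

10.924


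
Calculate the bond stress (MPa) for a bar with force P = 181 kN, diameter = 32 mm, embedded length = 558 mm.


u = P / (pi * db * ld)
= 181 * 1000 / (pi * 32 * 558)
= 3.227 MPa

3.227


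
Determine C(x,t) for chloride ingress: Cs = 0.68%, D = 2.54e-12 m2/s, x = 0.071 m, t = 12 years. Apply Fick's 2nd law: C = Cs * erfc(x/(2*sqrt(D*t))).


t_seconds = 12 * 365.25 * 24 * 3600 = 378691200.0 s
arg = 0.071 / (2 * sqrt(2.54e-12 * 378691200.0))
= 1.1446
erfc(1.1446) = 0.1055
C = 0.68 * 0.1055 = 0.0717%

0.0717


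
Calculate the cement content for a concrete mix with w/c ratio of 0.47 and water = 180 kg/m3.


Cement = water / (w/c)
= 180 / 0.47
= 383.0 kg/m3

383.0


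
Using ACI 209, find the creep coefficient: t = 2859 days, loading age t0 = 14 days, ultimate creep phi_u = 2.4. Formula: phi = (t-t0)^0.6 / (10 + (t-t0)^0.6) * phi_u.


dt = 2859 - 14 = 2845
phi = 2845^0.6 / (10 + 2845^0.6) * 2.4
= 2.213

2.213


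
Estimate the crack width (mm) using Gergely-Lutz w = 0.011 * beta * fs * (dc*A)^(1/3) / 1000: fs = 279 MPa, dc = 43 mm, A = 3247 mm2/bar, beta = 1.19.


w = 0.011 * beta * fs * (dc * A)^(1/3) / 1000
= 0.011 * 1.19 * 279 * (43 * 3247)^(1/3) / 1000
= 0.189 mm

0.189


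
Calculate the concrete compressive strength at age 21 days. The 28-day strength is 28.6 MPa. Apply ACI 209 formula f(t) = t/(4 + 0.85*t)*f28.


f(21) = 21 / (4 + 0.85 * 21) * 28.6
= 21 / 21.85 * 28.6
= 27.49 MPa

27.49


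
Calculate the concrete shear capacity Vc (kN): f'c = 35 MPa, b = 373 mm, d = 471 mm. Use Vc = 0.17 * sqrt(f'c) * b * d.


Vc = 0.17 * sqrt(35) * 373 * 471 / 1000
= 176.69 kN

176.69


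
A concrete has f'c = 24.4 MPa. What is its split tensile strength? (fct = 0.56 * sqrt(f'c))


fct = 0.56 * sqrt(24.4)
= 0.56 * 4.94
= 2.766 MPa

2.766


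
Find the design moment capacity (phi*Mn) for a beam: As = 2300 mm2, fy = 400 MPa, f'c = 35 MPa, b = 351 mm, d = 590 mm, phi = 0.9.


a = As * fy / (0.85 * f'c * b)
= 2300 * 400 / (0.85 * 35 * 351)
= 88.1036 mm
Mn = As * fy * (d - a/2) / 10^6
= 502.2723 kN-m
phi*Mn = 0.9 * 502.2723 = 452.05 kN-m

452.05


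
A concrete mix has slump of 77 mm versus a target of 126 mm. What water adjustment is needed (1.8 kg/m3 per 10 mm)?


Difference = 126 - 77 = 49 mm
Water adjustment = 49 * 1.8 / 10 = 8.8 kg/m3

8.8


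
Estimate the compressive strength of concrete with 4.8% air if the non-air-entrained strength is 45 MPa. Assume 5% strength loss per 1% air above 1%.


Strength loss = (4.8 - 1) * 5 = 19.0%
f'c = 45 * (1 - 19.0/100)
= 36.45 MPa

36.45


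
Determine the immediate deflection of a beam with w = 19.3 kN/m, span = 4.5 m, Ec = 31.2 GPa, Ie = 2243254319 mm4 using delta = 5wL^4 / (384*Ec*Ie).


Convert: L = 4.5 m = 4500 mm, Ec = 31.2 GPa = 31200 MPa
delta = 5 * 19.3 * 4500^4 / (384 * 31200 * 2243254319)
= 1.47 mm

1.47


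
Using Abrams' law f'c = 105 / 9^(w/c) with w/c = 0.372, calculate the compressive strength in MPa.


f'c = 105 / 9^0.372
= 105 / 2.265
= 46.37 MPa

46.37


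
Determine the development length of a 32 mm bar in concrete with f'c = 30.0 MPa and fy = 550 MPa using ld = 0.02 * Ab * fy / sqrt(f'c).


Ab = pi * 32^2 / 4 = 804.248 mm2
ld = 0.02 * 804.248 * 550 / sqrt(30.0)
= 1615.2 mm

1615.2


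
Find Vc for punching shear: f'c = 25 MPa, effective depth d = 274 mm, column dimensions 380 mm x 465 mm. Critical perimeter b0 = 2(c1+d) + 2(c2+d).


b0 = 2*(380 + 274) + 2*(465 + 274) = 2786 mm
Vc = 0.33 * sqrt(25) * 2786 * 274 / 1000
= 1259.55 kN

1259.55


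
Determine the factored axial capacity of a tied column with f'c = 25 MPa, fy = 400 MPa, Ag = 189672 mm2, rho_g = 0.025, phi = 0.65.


Ast = rho * Ag = 0.025 * 189672 = 4741.8 mm2
phi*Pn = 0.65 * 0.80 * (0.85 * 25 * (189672 - 4741.8) + 400 * 4741.8) / 1000
= 3029.77 kN

3029.77


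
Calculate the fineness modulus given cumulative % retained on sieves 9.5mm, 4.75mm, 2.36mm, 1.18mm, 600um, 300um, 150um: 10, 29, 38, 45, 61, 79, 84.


FM = sum(cumulative % retained) / 100
= 346 / 100
= 3.46

3.46


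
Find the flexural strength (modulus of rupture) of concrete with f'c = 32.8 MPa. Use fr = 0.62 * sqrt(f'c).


fr = 0.62 * sqrt(32.8)
= 3.551 MPa

3.551


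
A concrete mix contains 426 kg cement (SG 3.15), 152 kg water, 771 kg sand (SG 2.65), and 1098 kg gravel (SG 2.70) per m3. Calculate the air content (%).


Vol cement = 426 / (3.15 * 1000) = 0.135238 m3
Vol water = 152 / 1000 = 0.152 m3
Vol sand = 771 / (2.65 * 1000) = 0.290943 m3
Vol gravel = 1098 / (2.70 * 1000) = 0.406667 m3
Total solid + water volume = 0.984848 m3
Air = (1 - 0.984848) * 100 = 1.52%

1.52


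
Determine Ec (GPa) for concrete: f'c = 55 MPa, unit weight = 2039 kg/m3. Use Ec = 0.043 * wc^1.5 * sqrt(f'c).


Ec = 0.043 * 2039^1.5 * sqrt(55) / 1000
= 29.36 GPa

29.36


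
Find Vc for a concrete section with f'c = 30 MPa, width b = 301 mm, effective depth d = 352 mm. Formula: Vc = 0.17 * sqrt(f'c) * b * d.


Vc = 0.17 * sqrt(30) * 301 * 352 / 1000
= 98.65 kN

98.65


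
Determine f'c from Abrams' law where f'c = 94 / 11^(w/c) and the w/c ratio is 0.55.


f'c = 94 / 11^0.55
= 94 / 3.739
= 25.14 MPa

25.14


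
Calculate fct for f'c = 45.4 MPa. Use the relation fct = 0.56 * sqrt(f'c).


fct = 0.56 * sqrt(45.4)
= 0.56 * 6.738
= 3.773 MPa

3.773


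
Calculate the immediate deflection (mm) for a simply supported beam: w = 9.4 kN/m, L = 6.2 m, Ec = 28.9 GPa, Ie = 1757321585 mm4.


Convert: L = 6.2 m = 6200 mm, Ec = 28.9 GPa = 28900 MPa
delta = 5 * 9.4 * 6200^4 / (384 * 28900 * 1757321585)
= 3.56 mm

3.56


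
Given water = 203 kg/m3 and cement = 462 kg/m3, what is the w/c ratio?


w/c = water / cement
w/c = 203 / 462 = 0.439

0.439


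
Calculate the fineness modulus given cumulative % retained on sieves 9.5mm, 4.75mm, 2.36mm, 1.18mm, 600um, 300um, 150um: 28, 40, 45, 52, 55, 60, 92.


FM = sum(cumulative % retained) / 100
= 372 / 100
= 3.72

3.72


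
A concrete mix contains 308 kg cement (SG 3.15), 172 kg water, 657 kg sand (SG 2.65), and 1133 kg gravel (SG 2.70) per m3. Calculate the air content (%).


Vol cement = 308 / (3.15 * 1000) = 0.097778 m3
Vol water = 172 / 1000 = 0.172 m3
Vol sand = 657 / (2.65 * 1000) = 0.247925 m3
Vol gravel = 1133 / (2.70 * 1000) = 0.41963 m3
Total solid + water volume = 0.937332 m3
Air = (1 - 0.937332) * 100 = 6.27%

6.27


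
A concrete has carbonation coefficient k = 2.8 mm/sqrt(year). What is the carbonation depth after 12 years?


depth = k * sqrt(t)
= 2.8 * sqrt(12)
= 9.7 mm

9.7


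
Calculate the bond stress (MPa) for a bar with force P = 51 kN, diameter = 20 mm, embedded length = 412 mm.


u = P / (pi * db * ld)
= 51 * 1000 / (pi * 20 * 412)
= 1.97 MPa

1.97


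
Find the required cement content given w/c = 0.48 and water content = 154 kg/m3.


Cement = water / (w/c)
= 154 / 0.48
= 320.8 kg/m3

320.8


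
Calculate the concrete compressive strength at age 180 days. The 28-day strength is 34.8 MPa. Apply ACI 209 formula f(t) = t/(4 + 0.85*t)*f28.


f(180) = 180 / (4 + 0.85 * 180) * 34.8
= 180 / 157.0 * 34.8
= 39.9 MPa

39.9


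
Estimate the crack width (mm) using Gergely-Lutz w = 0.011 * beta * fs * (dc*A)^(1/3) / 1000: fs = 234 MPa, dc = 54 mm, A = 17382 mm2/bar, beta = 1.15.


w = 0.011 * beta * fs * (dc * A)^(1/3) / 1000
= 0.011 * 1.15 * 234 * (54 * 17382)^(1/3) / 1000
= 0.29 mm

0.29


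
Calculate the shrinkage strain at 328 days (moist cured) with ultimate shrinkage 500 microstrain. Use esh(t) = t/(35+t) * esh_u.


esh(328) = 328 / (35 + 328) * 500
= 328 / 363 * 500
= 451.8 microstrain

451.8


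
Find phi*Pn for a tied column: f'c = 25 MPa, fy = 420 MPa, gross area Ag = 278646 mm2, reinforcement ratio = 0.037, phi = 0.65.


Ast = rho * Ag = 0.037 * 278646 = 10309.902 mm2
phi*Pn = 0.65 * 0.80 * (0.85 * 25 * (278646 - 10309.902) + 420 * 10309.902) / 1000
= 5216.8 kN

5216.8


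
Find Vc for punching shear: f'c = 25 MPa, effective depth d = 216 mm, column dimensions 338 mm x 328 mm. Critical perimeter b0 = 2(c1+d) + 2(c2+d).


b0 = 2*(338 + 216) + 2*(328 + 216) = 2196 mm
Vc = 0.33 * sqrt(25) * 2196 * 216 / 1000
= 782.65 kN

782.65


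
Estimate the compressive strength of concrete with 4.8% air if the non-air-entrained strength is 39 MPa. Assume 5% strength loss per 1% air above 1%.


Strength loss = (4.8 - 1) * 5 = 19.0%
f'c = 39 * (1 - 19.0/100)
= 31.59 MPa

31.59


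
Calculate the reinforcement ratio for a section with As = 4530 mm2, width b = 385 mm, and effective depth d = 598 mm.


rho = As / (b * d)
= 4530 / (385 * 598)
= 0.0197

0.0197


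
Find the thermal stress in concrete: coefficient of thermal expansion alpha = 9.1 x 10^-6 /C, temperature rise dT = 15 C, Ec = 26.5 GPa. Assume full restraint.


sigma = alpha * dT * Ec
= 9.1e-6 * 15 * 26.5 * 1000
= 3.617 MPa

3.617


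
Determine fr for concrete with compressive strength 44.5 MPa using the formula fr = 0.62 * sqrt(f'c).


fr = 0.62 * sqrt(44.5)
= 4.136 MPa

4.136


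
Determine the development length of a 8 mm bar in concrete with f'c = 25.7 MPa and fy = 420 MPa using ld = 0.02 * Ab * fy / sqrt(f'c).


Ab = pi * 8^2 / 4 = 50.265 mm2
ld = 0.02 * 50.265 * 420 / sqrt(25.7)
= 83.3 mm

83.3


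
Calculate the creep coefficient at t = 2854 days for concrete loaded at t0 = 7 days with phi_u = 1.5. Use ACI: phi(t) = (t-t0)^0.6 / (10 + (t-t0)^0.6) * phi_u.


dt = 2854 - 7 = 2847
phi = 2847^0.6 / (10 + 2847^0.6) * 1.5
= 1.383

1.383


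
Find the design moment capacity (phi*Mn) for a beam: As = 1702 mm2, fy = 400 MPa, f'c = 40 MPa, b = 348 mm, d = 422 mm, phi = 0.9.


a = As * fy / (0.85 * f'c * b)
= 1702 * 400 / (0.85 * 40 * 348)
= 57.5389 mm
Mn = As * fy * (d - a/2) / 10^6
= 267.7114 kN-m
phi*Mn = 0.9 * 267.7114 = 240.94 kN-m

240.94


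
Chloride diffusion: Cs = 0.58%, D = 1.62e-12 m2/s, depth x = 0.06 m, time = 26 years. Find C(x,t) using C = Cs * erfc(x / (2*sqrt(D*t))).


t_seconds = 26 * 365.25 * 24 * 3600 = 820497600.0 s
arg = 0.06 / (2 * sqrt(1.62e-12 * 820497600.0))
= 0.8229
erfc(0.8229) = 0.2445
C = 0.58 * 0.2445 = 0.1418%

0.1418


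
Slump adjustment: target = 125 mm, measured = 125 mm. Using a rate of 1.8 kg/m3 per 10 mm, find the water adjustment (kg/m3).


Difference = 125 - 125 = 0 mm
Water adjustment = 0 * 1.8 / 10 = 0.0 kg/m3

0.0


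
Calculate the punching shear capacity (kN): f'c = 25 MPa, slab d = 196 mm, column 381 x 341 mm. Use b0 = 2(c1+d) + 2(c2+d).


b0 = 2*(381 + 196) + 2*(341 + 196) = 2228 mm
Vc = 0.33 * sqrt(25) * 2228 * 196 / 1000
= 720.54 kN

720.54


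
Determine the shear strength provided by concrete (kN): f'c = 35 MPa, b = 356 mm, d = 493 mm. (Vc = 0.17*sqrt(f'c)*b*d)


Vc = 0.17 * sqrt(35) * 356 * 493 / 1000
= 176.51 kN

176.51


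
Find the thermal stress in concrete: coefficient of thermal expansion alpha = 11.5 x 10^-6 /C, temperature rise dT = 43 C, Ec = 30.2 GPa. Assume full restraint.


sigma = alpha * dT * Ec
= 11.5e-6 * 43 * 30.2 * 1000
= 14.934 MPa

14.934


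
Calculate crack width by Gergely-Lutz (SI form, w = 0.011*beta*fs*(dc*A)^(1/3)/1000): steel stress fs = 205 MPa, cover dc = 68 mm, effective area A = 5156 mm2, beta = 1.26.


w = 0.011 * beta * fs * (dc * A)^(1/3) / 1000
= 0.011 * 1.26 * 205 * (68 * 5156)^(1/3) / 1000
= 0.2 mm

0.2


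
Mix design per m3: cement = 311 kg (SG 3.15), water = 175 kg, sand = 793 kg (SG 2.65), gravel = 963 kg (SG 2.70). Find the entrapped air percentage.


Vol cement = 311 / (3.15 * 1000) = 0.09873 m3
Vol water = 175 / 1000 = 0.175 m3
Vol sand = 793 / (2.65 * 1000) = 0.299245 m3
Vol gravel = 963 / (2.70 * 1000) = 0.356667 m3
Total solid + water volume = 0.929642 m3
Air = (1 - 0.929642) * 100 = 7.04%

7.04


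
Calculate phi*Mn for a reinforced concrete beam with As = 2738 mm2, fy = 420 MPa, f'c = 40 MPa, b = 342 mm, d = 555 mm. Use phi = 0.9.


a = As * fy / (0.85 * f'c * b)
= 2738 * 420 / (0.85 * 40 * 342)
= 98.8958 mm
Mn = As * fy * (d - a/2) / 10^6
= 581.3647 kN-m
phi*Mn = 0.9 * 581.3647 = 523.23 kN-m

523.23


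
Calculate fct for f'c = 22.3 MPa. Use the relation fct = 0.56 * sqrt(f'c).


fct = 0.56 * sqrt(22.3)
= 0.56 * 4.722
= 2.644 MPa

2.644


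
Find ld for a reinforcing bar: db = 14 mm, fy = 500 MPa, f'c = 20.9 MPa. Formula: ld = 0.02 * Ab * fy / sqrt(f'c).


Ab = pi * 14^2 / 4 = 153.938 mm2
ld = 0.02 * 153.938 * 500 / sqrt(20.9)
= 336.7 mm

336.7


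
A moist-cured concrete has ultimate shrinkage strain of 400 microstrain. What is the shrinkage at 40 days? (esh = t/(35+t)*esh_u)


esh(40) = 40 / (35 + 40) * 400
= 40 / 75 * 400
= 213.3 microstrain

213.3


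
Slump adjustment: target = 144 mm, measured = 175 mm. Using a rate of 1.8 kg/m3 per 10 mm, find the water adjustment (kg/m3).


Difference = 144 - 175 = -31 mm
Water adjustment = -31 * 1.8 / 10 = -5.6 kg/m3

-5.6


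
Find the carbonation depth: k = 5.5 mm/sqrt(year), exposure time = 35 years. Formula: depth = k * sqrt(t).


depth = k * sqrt(t)
= 5.5 * sqrt(35)
= 32.54 mm

32.54


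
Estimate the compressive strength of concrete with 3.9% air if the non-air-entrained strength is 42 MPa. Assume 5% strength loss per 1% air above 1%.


Strength loss = (3.9 - 1) * 5 = 14.5%
f'c = 42 * (1 - 14.5/100)
= 35.91 MPa

35.91


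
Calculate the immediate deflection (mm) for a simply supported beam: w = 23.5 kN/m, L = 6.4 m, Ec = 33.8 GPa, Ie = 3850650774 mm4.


Convert: L = 6.4 m = 6400 mm, Ec = 33.8 GPa = 33800 MPa
delta = 5 * 23.5 * 6400^4 / (384 * 33800 * 3850650774)
= 3.94 mm

3.94


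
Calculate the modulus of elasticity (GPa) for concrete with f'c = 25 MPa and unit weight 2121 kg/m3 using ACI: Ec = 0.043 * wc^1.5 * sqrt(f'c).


Ec = 0.043 * 2121^1.5 * sqrt(25) / 1000
= 21.0 GPa

21.0


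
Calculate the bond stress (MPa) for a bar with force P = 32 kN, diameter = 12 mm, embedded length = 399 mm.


u = P / (pi * db * ld)
= 32 * 1000 / (pi * 12 * 399)
= 2.127 MPa

2.127


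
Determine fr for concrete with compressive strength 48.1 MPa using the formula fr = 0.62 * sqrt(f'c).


fr = 0.62 * sqrt(48.1)
= 4.3 MPa

4.3


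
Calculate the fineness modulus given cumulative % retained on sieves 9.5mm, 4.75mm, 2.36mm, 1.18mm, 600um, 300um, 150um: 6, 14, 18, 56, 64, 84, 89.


FM = sum(cumulative % retained) / 100
= 331 / 100
= 3.31

3.31


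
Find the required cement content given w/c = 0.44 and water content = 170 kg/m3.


Cement = water / (w/c)
= 170 / 0.44
= 386.4 kg/m3

386.4


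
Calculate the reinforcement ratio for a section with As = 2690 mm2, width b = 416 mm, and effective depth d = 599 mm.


rho = As / (b * d)
= 2690 / (416 * 599)
= 0.0108

0.0108


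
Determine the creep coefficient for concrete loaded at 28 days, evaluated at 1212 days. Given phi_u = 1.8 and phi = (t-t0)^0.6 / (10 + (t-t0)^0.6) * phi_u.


dt = 1212 - 28 = 1184
phi = 1184^0.6 / (10 + 1184^0.6) * 1.8
= 1.575

1.575


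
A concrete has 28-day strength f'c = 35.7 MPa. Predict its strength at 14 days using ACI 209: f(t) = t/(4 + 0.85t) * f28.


f(14) = 14 / (4 + 0.85 * 14) * 35.7
= 14 / 15.9 * 35.7
= 31.43 MPa

31.43


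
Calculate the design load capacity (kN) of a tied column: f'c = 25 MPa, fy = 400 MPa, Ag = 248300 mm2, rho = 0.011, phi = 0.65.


Ast = rho * Ag = 0.011 * 248300 = 2731.3 mm2
phi*Pn = 0.65 * 0.80 * (0.85 * 25 * (248300 - 2731.3) + 400 * 2731.3) / 1000
= 3281.64 kN

3281.64


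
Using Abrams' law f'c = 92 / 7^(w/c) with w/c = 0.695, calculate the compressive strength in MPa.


f'c = 92 / 7^0.695
= 92 / 3.867
= 23.79 MPa

23.79


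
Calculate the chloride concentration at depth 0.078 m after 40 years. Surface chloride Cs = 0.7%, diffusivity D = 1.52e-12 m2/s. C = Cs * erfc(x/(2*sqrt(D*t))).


t_seconds = 40 * 365.25 * 24 * 3600 = 1262304000.0 s
arg = 0.078 / (2 * sqrt(1.52e-12 * 1262304000.0))
= 0.8904
erfc(0.8904) = 0.208
C = 0.7 * 0.208 = 0.1456%

0.1456


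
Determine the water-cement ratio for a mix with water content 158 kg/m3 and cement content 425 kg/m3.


w/c = water / cement
w/c = 158 / 425 = 0.372

0.372


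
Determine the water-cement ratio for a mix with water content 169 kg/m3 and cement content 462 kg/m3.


w/c = water / cement
w/c = 169 / 462 = 0.366

0.366


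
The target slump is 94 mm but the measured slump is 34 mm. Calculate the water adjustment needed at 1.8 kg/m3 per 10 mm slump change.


Difference = 94 - 34 = 60 mm
Water adjustment = 60 * 1.8 / 10 = 10.8 kg/m3

10.8


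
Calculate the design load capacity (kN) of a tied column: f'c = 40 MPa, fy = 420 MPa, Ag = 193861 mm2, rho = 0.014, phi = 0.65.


Ast = rho * Ag = 0.014 * 193861 = 2714.054 mm2
phi*Pn = 0.65 * 0.80 * (0.85 * 40 * (193861 - 2714.054) + 420 * 2714.054) / 1000
= 3972.23 kN

3972.23


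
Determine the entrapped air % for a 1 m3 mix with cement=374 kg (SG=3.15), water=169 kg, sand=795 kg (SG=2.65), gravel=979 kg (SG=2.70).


Vol cement = 374 / (3.15 * 1000) = 0.11873 m3
Vol water = 169 / 1000 = 0.169 m3
Vol sand = 795 / (2.65 * 1000) = 0.3 m3
Vol gravel = 979 / (2.70 * 1000) = 0.362593 m3
Total solid + water volume = 0.950323 m3
Air = (1 - 0.950323) * 100 = 4.97%

4.97


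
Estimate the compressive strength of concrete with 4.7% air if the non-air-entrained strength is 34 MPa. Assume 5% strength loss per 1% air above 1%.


Strength loss = (4.7 - 1) * 5 = 18.5%
f'c = 34 * (1 - 18.5/100)
= 27.71 MPa

27.71


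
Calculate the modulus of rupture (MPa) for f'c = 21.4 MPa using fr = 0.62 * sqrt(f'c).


fr = 0.62 * sqrt(21.4)
= 2.868 MPa

2.868


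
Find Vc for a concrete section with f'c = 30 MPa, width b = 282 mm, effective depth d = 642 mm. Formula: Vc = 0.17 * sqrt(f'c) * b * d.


Vc = 0.17 * sqrt(30) * 282 * 642 / 1000
= 168.58 kN

168.58


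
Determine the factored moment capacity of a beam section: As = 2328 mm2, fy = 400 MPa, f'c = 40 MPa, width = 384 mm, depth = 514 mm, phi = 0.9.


a = As * fy / (0.85 * f'c * b)
= 2328 * 400 / (0.85 * 40 * 384)
= 71.3235 mm
Mn = As * fy * (d - a/2) / 10^6
= 445.4286 kN-m
phi*Mn = 0.9 * 445.4286 = 400.89 kN-m

400.89


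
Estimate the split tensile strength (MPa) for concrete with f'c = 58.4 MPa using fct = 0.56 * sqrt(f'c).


fct = 0.56 * sqrt(58.4)
= 0.56 * 7.642
= 4.28 MPa

4.28


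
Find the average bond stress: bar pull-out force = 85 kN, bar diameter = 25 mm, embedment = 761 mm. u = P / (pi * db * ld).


u = P / (pi * db * ld)
= 85 * 1000 / (pi * 25 * 761)
= 1.422 MPa

1.422


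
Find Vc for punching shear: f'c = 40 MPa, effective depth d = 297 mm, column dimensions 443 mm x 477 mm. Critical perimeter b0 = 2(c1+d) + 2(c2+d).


b0 = 2*(443 + 297) + 2*(477 + 297) = 3028 mm
Vc = 0.33 * sqrt(40) * 3028 * 297 / 1000
= 1876.97 kN

1876.97


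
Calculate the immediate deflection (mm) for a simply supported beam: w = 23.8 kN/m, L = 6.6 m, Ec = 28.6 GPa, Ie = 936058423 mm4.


Convert: L = 6.6 m = 6600 mm, Ec = 28.6 GPa = 28600 MPa
delta = 5 * 23.8 * 6600^4 / (384 * 28600 * 936058423)
= 21.96 mm

21.96


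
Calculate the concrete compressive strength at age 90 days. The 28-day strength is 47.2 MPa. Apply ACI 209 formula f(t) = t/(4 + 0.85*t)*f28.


f(90) = 90 / (4 + 0.85 * 90) * 47.2
= 90 / 80.5 * 47.2
= 52.77 MPa

52.77


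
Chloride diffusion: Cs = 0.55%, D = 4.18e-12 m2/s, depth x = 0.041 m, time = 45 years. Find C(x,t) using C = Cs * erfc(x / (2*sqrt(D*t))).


t_seconds = 45 * 365.25 * 24 * 3600 = 1420092000.0 s
arg = 0.041 / (2 * sqrt(4.18e-12 * 1420092000.0))
= 0.2661
erfc(0.2661) = 0.7067
C = 0.55 * 0.7067 = 0.3887%

0.3887


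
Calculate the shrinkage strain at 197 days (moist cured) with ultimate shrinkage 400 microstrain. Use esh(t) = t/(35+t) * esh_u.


esh(197) = 197 / (35 + 197) * 400
= 197 / 232 * 400
= 339.7 microstrain

339.7


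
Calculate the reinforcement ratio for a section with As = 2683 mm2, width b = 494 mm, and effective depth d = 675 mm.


rho = As / (b * d)
= 2683 / (494 * 675)
= 0.008

0.008


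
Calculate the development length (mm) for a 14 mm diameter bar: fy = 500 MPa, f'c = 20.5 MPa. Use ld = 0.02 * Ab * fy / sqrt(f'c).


Ab = pi * 14^2 / 4 = 153.938 mm2
ld = 0.02 * 153.938 * 500 / sqrt(20.5)
= 340.0 mm

340.0


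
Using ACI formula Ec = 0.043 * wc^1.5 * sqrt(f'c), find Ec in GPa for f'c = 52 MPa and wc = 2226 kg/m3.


Ec = 0.043 * 2226^1.5 * sqrt(52) / 1000
= 32.57 GPa

32.57


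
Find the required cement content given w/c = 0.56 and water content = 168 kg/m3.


Cement = water / (w/c)
= 168 / 0.56
= 300.0 kg/m3

300.0


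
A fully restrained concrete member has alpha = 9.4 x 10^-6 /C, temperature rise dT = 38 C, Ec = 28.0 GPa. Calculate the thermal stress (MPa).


sigma = alpha * dT * Ec
= 9.4e-6 * 38 * 28.0 * 1000
= 10.002 MPa

10.002


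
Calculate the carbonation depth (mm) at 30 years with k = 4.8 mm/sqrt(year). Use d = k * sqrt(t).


depth = k * sqrt(t)
= 4.8 * sqrt(30)
= 26.29 mm

26.29


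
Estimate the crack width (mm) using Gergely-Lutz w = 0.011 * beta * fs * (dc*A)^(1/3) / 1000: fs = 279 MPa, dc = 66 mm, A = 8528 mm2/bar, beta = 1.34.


w = 0.011 * beta * fs * (dc * A)^(1/3) / 1000
= 0.011 * 1.34 * 279 * (66 * 8528)^(1/3) / 1000
= 0.34 mm

0.34


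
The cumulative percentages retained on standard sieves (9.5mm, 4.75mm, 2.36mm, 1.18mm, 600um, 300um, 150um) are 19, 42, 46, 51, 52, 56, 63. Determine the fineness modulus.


FM = sum(cumulative % retained) / 100
= 329 / 100
= 3.29

3.29


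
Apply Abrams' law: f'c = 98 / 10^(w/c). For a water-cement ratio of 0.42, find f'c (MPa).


f'c = 98 / 10^0.42
= 98 / 2.63
= 37.26 MPa

37.26
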